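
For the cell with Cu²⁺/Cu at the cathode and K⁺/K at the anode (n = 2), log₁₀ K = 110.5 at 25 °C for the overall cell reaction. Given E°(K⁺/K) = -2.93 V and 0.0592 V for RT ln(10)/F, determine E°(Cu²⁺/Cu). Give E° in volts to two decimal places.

+0.34 V

E°cell = (0.0592/n)·log K = (0.0592/2)(110.5) = +3.271 V.
Since Cu²⁺/Cu is the cathode and K⁺/K the anode, E°cell = E°(Cu²⁺/Cu) − E°(K⁺/K).
So E°(Cu²⁺/Cu) = E°cell + E°(K⁺/K) = +3.271 + (-2.93) = +0.34 V.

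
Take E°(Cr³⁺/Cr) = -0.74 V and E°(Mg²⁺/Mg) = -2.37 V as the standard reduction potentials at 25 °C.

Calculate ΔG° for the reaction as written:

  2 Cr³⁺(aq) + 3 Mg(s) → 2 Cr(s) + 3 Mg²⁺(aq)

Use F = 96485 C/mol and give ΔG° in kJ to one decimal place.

As written, Cr³⁺/Cr is reduced (cathode) and Mg²⁺/Mg is oxidised (anode), so E°cell = (-0.74) − (-2.37) = +1.63 V.
Balancing electrons gives n = 6.
ΔG° = −nFE° = −(6)(96485)(+1.63) = -943,623 J = -943.6 kJ.

-943.6 kJ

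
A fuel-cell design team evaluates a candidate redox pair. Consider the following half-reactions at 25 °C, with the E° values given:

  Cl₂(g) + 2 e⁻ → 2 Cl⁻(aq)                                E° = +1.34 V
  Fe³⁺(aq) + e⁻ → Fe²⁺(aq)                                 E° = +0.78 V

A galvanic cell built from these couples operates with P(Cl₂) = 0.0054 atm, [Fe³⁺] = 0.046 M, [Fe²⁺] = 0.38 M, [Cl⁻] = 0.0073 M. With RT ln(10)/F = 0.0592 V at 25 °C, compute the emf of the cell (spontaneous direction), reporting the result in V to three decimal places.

+0.674 V

Cl₂/Cl⁻ is the cathode (higher E°), Fe³⁺/Fe²⁺ the anode: E°cell = +1.34 − (+0.78) = +0.56 V, n = 2.
Overall: Cl₂(g) + 2 Fe²⁺(aq) → 2 Cl⁻(aq) + 2 Fe³⁺(aq)
Q = [Cl⁻]^2·[Fe³⁺]^2 / (P(Cl₂)·[Fe²⁺]^2); log Q = -3.840.
E = E° − (0.0592/n) log Q = +0.56 − (0.0592/2)(-3.840) = +0.674 V.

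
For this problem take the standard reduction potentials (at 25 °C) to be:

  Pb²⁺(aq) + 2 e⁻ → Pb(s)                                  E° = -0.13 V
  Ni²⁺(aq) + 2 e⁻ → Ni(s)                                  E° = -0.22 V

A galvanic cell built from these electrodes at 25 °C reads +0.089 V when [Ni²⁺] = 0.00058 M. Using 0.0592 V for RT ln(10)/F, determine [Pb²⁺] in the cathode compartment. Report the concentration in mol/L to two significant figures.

0.00054 M

Pb²⁺/Pb is the cathode, Ni²⁺/Ni the anode: E°cell = +0.09 V, n = 2.
Overall reaction: Pb²⁺(aq) + Ni(s) → Pb(s) + Ni²⁺(aq); Q = [Ni²⁺]^1/[Pb²⁺]^1.
From E = E° − (0.0592/n) log Q: log Q = (E° − E)·n/0.0592 = (+0.09 − (+0.089))·2/0.0592 = 0.0338.
So 1·log[Pb²⁺] = 1·log(0.00058) − log Q = -3.2366 − (0.0338) = -3.2704; [Pb²⁺] = 10^(-3.2704) ≈ 0.00054 M.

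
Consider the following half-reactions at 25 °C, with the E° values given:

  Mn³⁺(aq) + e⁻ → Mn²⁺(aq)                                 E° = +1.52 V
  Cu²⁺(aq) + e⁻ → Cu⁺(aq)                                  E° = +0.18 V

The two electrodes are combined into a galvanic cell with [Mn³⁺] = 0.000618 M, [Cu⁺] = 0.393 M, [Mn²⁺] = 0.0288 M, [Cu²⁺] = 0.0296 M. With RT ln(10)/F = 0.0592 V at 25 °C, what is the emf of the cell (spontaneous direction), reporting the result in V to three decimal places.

+1.308 V

Mn³⁺/Mn²⁺ is the cathode (higher E°), Cu²⁺/Cu⁺ the anode: E°cell = +1.52 − (+0.18) = +1.34 V, n = 1.
Overall: Mn³⁺(aq) + Cu⁺(aq) → Mn²⁺(aq) + Cu²⁺(aq)
Q = [Mn²⁺]·[Cu²⁺] / ([Mn³⁺]·[Cu⁺]); log Q = 0.545.
E = E° − (0.0592/n) log Q = +1.34 − (0.0592/1)(0.545) = +1.308 V.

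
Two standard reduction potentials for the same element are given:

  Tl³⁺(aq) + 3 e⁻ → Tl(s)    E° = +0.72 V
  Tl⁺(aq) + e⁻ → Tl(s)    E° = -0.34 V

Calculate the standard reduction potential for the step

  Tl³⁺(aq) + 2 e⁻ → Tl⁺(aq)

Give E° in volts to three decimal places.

Sequential free energies add, so n₃E°₃ = n₁E°₁ + n₂E°₂.
With n₃ = 3, and the known step contributing 1×(-0.34) V, the unknown satisfies 2·E° = 3×(+0.72) − 1×(-0.34) = +2.500.
E° = +2.500 / 2 = +1.250 V.

+1.250 V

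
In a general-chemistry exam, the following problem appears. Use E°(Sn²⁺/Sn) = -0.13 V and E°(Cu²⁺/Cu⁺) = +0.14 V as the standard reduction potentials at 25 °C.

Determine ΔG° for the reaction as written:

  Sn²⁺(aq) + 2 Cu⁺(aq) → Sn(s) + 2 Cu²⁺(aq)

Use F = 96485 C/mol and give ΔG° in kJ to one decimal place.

As written, Sn²⁺/Sn is reduced (cathode) and Cu²⁺/Cu⁺ is oxidised (anode), so E°cell = (-0.13) − (+0.14) = -0.27 V.
Balancing electrons gives n = 2.
ΔG° = −nFE° = −(2)(96485)(-0.27) = 52,102 J = +52.1 kJ.

+52.1 kJ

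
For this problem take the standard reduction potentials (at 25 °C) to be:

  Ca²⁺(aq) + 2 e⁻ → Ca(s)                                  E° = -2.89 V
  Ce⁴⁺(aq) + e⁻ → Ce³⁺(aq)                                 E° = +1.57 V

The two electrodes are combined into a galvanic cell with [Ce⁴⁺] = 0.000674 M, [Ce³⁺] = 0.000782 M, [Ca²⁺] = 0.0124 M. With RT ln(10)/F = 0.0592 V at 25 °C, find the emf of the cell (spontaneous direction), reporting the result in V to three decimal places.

+4.513 V

Ce⁴⁺/Ce³⁺ is the cathode (higher E°), Ca²⁺/Ca the anode: E°cell = +1.57 − (-2.89) = +4.46 V, n = 2.
Overall: 2 Ce⁴⁺(aq) + Ca(s) → 2 Ce³⁺(aq) + Ca²⁺(aq)
Q = [Ce³⁺]^2·[Ca²⁺] / ([Ce⁴⁺]^2); log Q = -1.777.
E = E° − (0.0592/n) log Q = +4.46 − (0.0592/2)(-1.777) = +4.513 V.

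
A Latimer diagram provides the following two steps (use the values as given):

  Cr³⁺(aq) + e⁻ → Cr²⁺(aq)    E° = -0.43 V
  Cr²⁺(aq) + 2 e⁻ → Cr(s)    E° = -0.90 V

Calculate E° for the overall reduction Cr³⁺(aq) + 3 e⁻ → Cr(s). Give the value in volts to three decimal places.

Since ΔG° = −nFE° is additive over sequential reductions, n₃E°₃ = n₁E°₁ + n₂E°₂.
E°₃ = (1×-0.43 + 2×-0.90) / 3 = (-2.230) / 3 = -0.743 V.
Simply averaging or adding the two E° values would be wrong; the electron-weighted sum is required.

-0.743 V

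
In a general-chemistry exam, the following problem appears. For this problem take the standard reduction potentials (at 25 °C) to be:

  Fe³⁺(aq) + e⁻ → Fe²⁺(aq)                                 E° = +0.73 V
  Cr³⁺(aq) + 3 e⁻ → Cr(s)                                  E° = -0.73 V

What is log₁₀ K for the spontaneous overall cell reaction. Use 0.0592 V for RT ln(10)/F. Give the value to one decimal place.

Cathode: Fe³⁺/Fe²⁺; anode: Cr³⁺/Cr. E°cell = +1.46 V, n = 3.
log K = nE°cell / 0.0592 = (3)(+1.46) / 0.0592 = 74.0.

74.0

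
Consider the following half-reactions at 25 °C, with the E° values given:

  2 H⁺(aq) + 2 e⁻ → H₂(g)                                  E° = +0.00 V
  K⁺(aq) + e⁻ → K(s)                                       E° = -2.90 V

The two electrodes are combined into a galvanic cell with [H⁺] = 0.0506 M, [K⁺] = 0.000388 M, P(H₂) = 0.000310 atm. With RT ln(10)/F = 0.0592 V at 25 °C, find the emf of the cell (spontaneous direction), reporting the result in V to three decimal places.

+3.129 V

H⁺/H₂ is the cathode (higher E°), K⁺/K the anode: E°cell = +0.00 − (-2.90) = +2.90 V, n = 2.
Overall: 2 H⁺(aq) + 2 K(s) → H₂(g) + 2 K⁺(aq)
Q = P(H₂)·[K⁺]^2 / ([H⁺]^2); log Q = -7.739.
E = E° − (0.0592/n) log Q = +2.90 − (0.0592/2)(-7.739) = +3.129 V.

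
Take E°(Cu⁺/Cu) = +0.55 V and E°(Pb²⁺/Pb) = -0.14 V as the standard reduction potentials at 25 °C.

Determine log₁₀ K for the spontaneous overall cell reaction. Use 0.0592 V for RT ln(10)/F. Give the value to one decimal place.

23.3

Cathode: Cu⁺/Cu; anode: Pb²⁺/Pb. E°cell = +0.69 V, n = 2.
log K = nE°cell / 0.0592 = (2)(+0.69) / 0.0592 = 23.3.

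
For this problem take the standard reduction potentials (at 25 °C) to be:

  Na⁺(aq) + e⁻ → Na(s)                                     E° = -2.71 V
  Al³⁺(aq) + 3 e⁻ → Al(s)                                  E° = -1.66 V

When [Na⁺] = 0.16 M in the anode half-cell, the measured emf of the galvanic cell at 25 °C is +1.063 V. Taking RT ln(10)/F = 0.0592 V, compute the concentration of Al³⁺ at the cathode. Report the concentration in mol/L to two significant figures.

Al³⁺/Al is the cathode, Na⁺/Na the anode: E°cell = +1.05 V, n = 3.
Overall reaction: Al³⁺(aq) + 3 Na(s) → Al(s) + 3 Na⁺(aq); Q = [Na⁺]^3/[Al³⁺]^1.
From E = E° − (0.0592/n) log Q: log Q = (E° − E)·n/0.0592 = (+1.05 − (+1.063))·3/0.0592 = -0.6588.
So 1·log[Al³⁺] = 3·log(0.16) − log Q = -2.3876 − (-0.6588) = -1.7288; [Al³⁺] = 10^(-1.7288) ≈ 0.019 M.

0.019 M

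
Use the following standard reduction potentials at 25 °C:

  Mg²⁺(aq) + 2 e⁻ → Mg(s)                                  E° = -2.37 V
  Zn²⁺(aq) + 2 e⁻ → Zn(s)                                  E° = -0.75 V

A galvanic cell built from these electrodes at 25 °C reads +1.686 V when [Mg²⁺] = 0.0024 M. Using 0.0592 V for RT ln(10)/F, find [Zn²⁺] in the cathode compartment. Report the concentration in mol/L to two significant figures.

Zn²⁺/Zn is the cathode, Mg²⁺/Mg the anode: E°cell = +1.62 V, n = 2.
Overall reaction: Zn²⁺(aq) + Mg(s) → Zn(s) + Mg²⁺(aq); Q = [Mg²⁺]^1/[Zn²⁺]^1.
From E = E° − (0.0592/n) log Q: log Q = (E° − E)·n/0.0592 = (+1.62 − (+1.686))·2/0.0592 = -2.2297.
So 1·log[Zn²⁺] = 1·log(0.0024) − log Q = -2.6198 − (-2.2297) = -0.3901; [Zn²⁺] = 10^(-0.3901) ≈ 0.41 M.

0.41 M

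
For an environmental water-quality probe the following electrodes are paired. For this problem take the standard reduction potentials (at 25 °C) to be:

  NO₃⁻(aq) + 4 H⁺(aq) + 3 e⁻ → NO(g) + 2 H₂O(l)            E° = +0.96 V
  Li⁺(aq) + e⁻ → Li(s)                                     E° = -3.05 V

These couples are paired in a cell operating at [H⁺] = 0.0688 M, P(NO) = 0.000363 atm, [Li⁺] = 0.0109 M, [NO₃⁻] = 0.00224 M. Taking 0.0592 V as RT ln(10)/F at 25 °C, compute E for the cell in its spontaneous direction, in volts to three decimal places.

+4.050 V

NO₃⁻/NO is the cathode (higher E°), Li⁺/Li the anode: E°cell = +0.96 − (-3.05) = +4.01 V, n = 3.
Overall: NO₃⁻(aq) + 4 H⁺(aq) + 3 Li(s) → NO(g) + 2 H₂O(l) + 3 Li⁺(aq)
Q = P(NO)·[Li⁺]^3 / ([NO₃⁻]·[H⁺]^4); log Q = -2.028.
E = E° − (0.0592/n) log Q = +4.01 − (0.0592/3)(-2.028) = +4.050 V.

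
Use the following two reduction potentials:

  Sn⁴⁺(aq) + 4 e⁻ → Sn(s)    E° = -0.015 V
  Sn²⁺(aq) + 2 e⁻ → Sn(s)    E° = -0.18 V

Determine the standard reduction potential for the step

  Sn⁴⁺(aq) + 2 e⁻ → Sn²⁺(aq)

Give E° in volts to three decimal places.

+0.150 V

Sequential free energies add, so n₃E°₃ = n₁E°₁ + n₂E°₂.
With n₃ = 4, and the known step contributing 2×(-0.18) V, the unknown satisfies 2·E° = 4×(-0.015) − 2×(-0.18) = +0.300.
E° = +0.300 / 2 = +0.150 V.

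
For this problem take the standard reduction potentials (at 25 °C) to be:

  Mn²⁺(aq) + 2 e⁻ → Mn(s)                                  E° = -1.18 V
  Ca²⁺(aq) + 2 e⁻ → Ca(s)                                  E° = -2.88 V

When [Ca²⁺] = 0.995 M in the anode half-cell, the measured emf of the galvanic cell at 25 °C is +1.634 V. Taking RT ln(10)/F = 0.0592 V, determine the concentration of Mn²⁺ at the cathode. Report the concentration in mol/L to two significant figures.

0.0059 M

Mn²⁺/Mn is the cathode, Ca²⁺/Ca the anode: E°cell = +1.70 V, n = 2.
Overall reaction: Mn²⁺(aq) + Ca(s) → Mn(s) + Ca²⁺(aq); Q = [Ca²⁺]^1/[Mn²⁺]^1.
From E = E° − (0.0592/n) log Q: log Q = (E° − E)·n/0.0592 = (+1.70 − (+1.634))·2/0.0592 = 2.2297.
So 1·log[Mn²⁺] = 1·log(0.995) − log Q = -0.0022 − (2.2297) = -2.2319; [Mn²⁺] = 10^(-2.2319) ≈ 0.0059 M.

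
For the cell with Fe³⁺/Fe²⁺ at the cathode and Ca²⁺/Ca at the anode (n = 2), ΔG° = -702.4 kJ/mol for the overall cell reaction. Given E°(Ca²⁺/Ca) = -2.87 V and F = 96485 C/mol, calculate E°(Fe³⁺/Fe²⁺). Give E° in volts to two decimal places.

+0.77 V

E°cell = −ΔG°/(nF) = −(-702.4×10³)/((2)(96485)) = +3.640 V.
Since Fe³⁺/Fe²⁺ is the cathode and Ca²⁺/Ca the anode, E°cell = E°(Fe³⁺/Fe²⁺) − E°(Ca²⁺/Ca).
So E°(Fe³⁺/Fe²⁺) = E°cell + E°(Ca²⁺/Ca) = +3.640 + (-2.87) = +0.77 V.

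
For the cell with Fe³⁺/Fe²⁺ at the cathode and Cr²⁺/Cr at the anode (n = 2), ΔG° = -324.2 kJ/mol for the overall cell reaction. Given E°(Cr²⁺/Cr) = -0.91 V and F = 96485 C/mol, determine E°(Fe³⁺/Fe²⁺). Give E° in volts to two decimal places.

E°cell = −ΔG°/(nF) = −(-324.2×10³)/((2)(96485)) = +1.680 V.
Since Fe³⁺/Fe²⁺ is the cathode and Cr²⁺/Cr the anode, E°cell = E°(Fe³⁺/Fe²⁺) − E°(Cr²⁺/Cr).
So E°(Fe³⁺/Fe²⁺) = E°cell + E°(Cr²⁺/Cr) = +1.680 + (-0.91) = +0.77 V.

+0.77 V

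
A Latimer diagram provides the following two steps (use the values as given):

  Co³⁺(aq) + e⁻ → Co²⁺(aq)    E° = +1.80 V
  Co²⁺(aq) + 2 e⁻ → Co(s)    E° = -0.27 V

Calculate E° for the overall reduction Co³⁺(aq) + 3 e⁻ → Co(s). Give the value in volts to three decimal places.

Since ΔG° = −nFE° is additive over sequential reductions, n₃E°₃ = n₁E°₁ + n₂E°₂.
E°₃ = (1×+1.80 + 2×-0.27) / 3 = (+1.260) / 3 = +0.420 V.

+0.420 V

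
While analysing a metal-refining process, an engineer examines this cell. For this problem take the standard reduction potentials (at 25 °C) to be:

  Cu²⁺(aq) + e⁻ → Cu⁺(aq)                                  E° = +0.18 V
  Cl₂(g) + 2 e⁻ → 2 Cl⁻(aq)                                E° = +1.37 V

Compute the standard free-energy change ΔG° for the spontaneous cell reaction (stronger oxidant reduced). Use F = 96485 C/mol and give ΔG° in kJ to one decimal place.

-229.6 kJ

Cl₂/Cl⁻ (E° = +1.37 V) is the cathode; Cu²⁺/Cu⁺ (E° = +0.18 V) is the anode, so E°cell = +1.19 V.
Balancing electrons gives n = 2 (lcm of 2 and 1).
ΔG° = −nFE° = −(2)(96485)(+1.19) = -229,634 J = -229.6 kJ.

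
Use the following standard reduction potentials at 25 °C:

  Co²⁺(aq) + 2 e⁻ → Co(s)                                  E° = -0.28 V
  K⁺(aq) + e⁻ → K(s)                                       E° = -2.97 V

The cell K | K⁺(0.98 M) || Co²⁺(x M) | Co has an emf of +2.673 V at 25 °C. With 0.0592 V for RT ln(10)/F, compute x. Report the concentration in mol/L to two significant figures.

Co²⁺/Co is the cathode, K⁺/K the anode: E°cell = +2.69 V, n = 2.
Overall reaction: Co²⁺(aq) + 2 K(s) → Co(s) + 2 K⁺(aq); Q = [K⁺]^2/[Co²⁺]^1.
From E = E° − (0.0592/n) log Q: log Q = (E° − E)·n/0.0592 = (+2.69 − (+2.673))·2/0.0592 = 0.5743.
So 1·log[Co²⁺] = 2·log(0.98) − log Q = -0.0175 − (0.5743) = -0.5918; [Co²⁺] = 10^(-0.5918) ≈ 0.26 M.

0.26 M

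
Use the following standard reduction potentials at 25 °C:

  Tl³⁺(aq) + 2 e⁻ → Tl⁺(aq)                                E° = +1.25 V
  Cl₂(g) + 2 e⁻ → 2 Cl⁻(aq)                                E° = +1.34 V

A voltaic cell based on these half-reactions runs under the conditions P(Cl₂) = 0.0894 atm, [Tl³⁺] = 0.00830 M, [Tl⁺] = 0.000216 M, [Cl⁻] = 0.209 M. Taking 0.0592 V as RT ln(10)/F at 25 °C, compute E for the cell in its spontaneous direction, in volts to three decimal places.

Cl₂/Cl⁻ is the cathode (higher E°), Tl³⁺/Tl⁺ the anode: E°cell = +1.34 − (+1.25) = +0.09 V, n = 2.
Overall: Cl₂(g) + Tl⁺(aq) → 2 Cl⁻(aq) + Tl³⁺(aq)
Q = [Cl⁻]^2·[Tl³⁺] / (P(Cl₂)·[Tl⁺]); log Q = 1.274.
E = E° − (0.0592/n) log Q = +0.09 − (0.0592/2)(1.274) = +0.052 V.

+0.052 V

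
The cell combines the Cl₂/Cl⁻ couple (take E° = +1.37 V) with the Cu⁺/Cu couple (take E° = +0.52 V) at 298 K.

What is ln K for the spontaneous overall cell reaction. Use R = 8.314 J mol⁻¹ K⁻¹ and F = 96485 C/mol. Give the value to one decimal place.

66.2

Cathode: Cl₂/Cl⁻; anode: Cu⁺/Cu. E°cell = (+1.37) − (+0.52) = +0.85 V, with n = 2.
ΔG° = −nFE° = −RT ln K, so ln K = nFE°/(RT) = (2)(96485)(+0.85) / ((8.314)(298)) = 66.204.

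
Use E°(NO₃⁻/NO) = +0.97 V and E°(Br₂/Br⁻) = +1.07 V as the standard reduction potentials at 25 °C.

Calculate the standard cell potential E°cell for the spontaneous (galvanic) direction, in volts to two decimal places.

+0.10 V

The Br₂/Br⁻ couple has the higher reduction potential, so it is the cathode; NO₃⁻/NO is oxidised at the anode.
E°cell = E°(cathode) − E°(anode) = (+1.07) − (+0.97) = +0.10 V.
Since E°cell > 0, the reaction is spontaneous under standard conditions.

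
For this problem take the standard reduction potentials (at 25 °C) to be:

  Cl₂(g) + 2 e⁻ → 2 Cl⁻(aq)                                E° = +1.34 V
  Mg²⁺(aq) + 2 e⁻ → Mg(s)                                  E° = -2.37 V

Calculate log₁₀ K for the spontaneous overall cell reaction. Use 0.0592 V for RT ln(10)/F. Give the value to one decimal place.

Cathode: Cl₂/Cl⁻; anode: Mg²⁺/Mg. E°cell = +3.71 V, n = 2.
log K = nE°cell / 0.0592 = (2)(+3.71) / 0.0592 = 125.3.

125.3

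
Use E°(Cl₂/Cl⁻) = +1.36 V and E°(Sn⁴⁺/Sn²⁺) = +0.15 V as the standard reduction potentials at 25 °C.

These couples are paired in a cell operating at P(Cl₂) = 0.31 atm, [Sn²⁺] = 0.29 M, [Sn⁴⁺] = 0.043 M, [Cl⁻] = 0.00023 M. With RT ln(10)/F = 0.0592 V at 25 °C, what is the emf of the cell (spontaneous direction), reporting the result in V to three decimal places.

+1.435 V

Cl₂/Cl⁻ is the cathode (higher E°), Sn⁴⁺/Sn²⁺ the anode: E°cell = +1.36 − (+0.15) = +1.21 V, n = 2.
Overall: Cl₂(g) + Sn²⁺(aq) → 2 Cl⁻(aq) + Sn⁴⁺(aq)
Q = [Cl⁻]^2·[Sn⁴⁺] / (P(Cl₂)·[Sn²⁺]); log Q = -7.597.
E = E° − (0.0592/n) log Q = +1.21 − (0.0592/2)(-7.597) = +1.435 V.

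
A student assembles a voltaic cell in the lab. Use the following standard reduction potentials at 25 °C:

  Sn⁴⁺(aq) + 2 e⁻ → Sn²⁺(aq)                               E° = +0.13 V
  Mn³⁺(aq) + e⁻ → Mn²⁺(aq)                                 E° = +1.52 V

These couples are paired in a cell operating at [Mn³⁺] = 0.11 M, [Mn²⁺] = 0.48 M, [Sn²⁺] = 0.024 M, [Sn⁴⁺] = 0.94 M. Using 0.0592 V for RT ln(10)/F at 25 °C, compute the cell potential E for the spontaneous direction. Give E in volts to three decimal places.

Mn³⁺/Mn²⁺ is the cathode (higher E°), Sn⁴⁺/Sn²⁺ the anode: E°cell = +1.52 − (+0.13) = +1.39 V, n = 2.
Overall: 2 Mn³⁺(aq) + Sn²⁺(aq) → 2 Mn²⁺(aq) + Sn⁴⁺(aq)
Q = [Mn²⁺]^2·[Sn⁴⁺] / ([Mn³⁺]^2·[Sn²⁺]); log Q = 2.873.
E = E° − (0.0592/n) log Q = +1.39 − (0.0592/2)(2.873) = +1.305 V.

+1.305 V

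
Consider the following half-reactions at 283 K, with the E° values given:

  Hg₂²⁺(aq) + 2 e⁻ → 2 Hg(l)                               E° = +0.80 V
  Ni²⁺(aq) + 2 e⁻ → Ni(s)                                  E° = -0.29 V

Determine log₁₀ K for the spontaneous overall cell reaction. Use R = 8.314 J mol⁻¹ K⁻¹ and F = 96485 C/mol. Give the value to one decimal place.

Cathode: Hg₂²⁺/Hg; anode: Ni²⁺/Ni. E°cell = (+0.80) − (-0.29) = +1.09 V, with n = 2.
ΔG° = −nFE° = −RT ln K, so ln K = nFE°/(RT) = (2)(96485)(+1.09) / ((8.314)(283)) = 89.396.
log₁₀ K = 89.396 / ln 10 = 38.8.

38.8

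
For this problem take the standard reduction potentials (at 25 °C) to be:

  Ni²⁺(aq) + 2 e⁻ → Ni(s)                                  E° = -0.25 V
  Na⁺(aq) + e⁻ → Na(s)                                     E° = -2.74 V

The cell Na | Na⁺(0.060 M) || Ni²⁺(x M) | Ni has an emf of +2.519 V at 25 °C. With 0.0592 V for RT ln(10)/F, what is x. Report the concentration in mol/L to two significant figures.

0.034 M

Ni²⁺/Ni is the cathode, Na⁺/Na the anode: E°cell = +2.49 V, n = 2.
Overall reaction: Ni²⁺(aq) + 2 Na(s) → Ni(s) + 2 Na⁺(aq); Q = [Na⁺]^2/[Ni²⁺]^1.
From E = E° − (0.0592/n) log Q: log Q = (E° − E)·n/0.0592 = (+2.49 − (+2.519))·2/0.0592 = -0.9797.
So 1·log[Ni²⁺] = 2·log(0.06) − log Q = -2.4437 − (-0.9797) = -1.4640; [Ni²⁺] = 10^(-1.4640) ≈ 0.034 M.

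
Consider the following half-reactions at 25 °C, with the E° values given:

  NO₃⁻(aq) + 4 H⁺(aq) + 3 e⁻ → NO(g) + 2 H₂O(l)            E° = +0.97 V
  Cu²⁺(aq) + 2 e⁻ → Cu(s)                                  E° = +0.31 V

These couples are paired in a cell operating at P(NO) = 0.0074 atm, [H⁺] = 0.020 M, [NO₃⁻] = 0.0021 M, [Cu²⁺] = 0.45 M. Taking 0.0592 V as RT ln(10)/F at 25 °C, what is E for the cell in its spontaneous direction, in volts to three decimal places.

NO₃⁻/NO is the cathode (higher E°), Cu²⁺/Cu the anode: E°cell = +0.97 − (+0.31) = +0.66 V, n = 6.
Overall: 2 NO₃⁻(aq) + 8 H⁺(aq) + 3 Cu(s) → 2 NO(g) + 4 H₂O(l) + 3 Cu²⁺(aq)
Q = P(NO)^2·[Cu²⁺]^3 / ([NO₃⁻]^2·[H⁺]^8); log Q = 13.645.
E = E° − (0.0592/n) log Q = +0.66 − (0.0592/6)(13.645) = +0.525 V.

+0.525 V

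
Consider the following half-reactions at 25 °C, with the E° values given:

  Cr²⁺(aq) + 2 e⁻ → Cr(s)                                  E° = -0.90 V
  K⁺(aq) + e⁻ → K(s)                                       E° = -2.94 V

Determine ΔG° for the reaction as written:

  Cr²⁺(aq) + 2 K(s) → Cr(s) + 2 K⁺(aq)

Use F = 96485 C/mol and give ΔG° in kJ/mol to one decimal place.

As written, Cr²⁺/Cr is reduced (cathode) and K⁺/K is oxidised (anode), so E°cell = (-0.90) − (-2.94) = +2.04 V.
Balancing electrons gives n = 2.
ΔG° = −nFE° = −(2)(96485)(+2.04) = -393,659 J = -393.7 kJ/mol.

-393.7 kJ/mol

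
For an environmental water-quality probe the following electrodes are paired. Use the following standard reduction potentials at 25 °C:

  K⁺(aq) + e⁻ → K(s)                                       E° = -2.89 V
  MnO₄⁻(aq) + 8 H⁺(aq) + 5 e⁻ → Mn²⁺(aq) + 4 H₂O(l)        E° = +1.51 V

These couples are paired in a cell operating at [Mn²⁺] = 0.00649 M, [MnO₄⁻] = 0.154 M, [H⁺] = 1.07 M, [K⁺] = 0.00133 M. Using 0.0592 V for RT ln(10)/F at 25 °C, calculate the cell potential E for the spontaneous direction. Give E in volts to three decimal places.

+4.589 V

MnO₄⁻/Mn²⁺ is the cathode (higher E°), K⁺/K the anode: E°cell = +1.51 − (-2.89) = +4.40 V, n = 5.
Overall: MnO₄⁻(aq) + 8 H⁺(aq) + 5 K(s) → Mn²⁺(aq) + 4 H₂O(l) + 5 K⁺(aq)
Q = [Mn²⁺]·[K⁺]^5 / ([MnO₄⁻]·[H⁺]^8); log Q = -15.991.
E = E° − (0.0592/n) log Q = +4.40 − (0.0592/5)(-15.991) = +4.589 V.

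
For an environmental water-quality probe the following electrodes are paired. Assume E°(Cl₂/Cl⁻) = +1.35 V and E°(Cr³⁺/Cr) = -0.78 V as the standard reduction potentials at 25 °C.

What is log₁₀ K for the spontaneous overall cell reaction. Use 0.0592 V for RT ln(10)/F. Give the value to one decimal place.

Cathode: Cl₂/Cl⁻; anode: Cr³⁺/Cr. E°cell = +2.13 V, n = 6.
log K = nE°cell / 0.0592 = (6)(+2.13) / 0.0592 = 215.9.

215.9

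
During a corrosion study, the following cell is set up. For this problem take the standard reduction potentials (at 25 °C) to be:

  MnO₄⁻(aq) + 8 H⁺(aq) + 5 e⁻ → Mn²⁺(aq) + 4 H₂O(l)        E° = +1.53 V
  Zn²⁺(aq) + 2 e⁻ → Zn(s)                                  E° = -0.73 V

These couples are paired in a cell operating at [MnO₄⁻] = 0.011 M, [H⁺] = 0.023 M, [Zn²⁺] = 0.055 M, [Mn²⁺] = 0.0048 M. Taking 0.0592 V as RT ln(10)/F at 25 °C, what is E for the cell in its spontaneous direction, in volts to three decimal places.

MnO₄⁻/Mn²⁺ is the cathode (higher E°), Zn²⁺/Zn the anode: E°cell = +1.53 − (-0.73) = +2.26 V, n = 10.
Overall: 2 MnO₄⁻(aq) + 16 H⁺(aq) + 5 Zn(s) → 2 Mn²⁺(aq) + 8 H₂O(l) + 5 Zn²⁺(aq)
Q = [Mn²⁺]^2·[Zn²⁺]^5 / ([MnO₄⁻]^2·[H⁺]^16); log Q = 19.194.
E = E° − (0.0592/n) log Q = +2.26 − (0.0592/10)(19.194) = +2.146 V.

+2.146 V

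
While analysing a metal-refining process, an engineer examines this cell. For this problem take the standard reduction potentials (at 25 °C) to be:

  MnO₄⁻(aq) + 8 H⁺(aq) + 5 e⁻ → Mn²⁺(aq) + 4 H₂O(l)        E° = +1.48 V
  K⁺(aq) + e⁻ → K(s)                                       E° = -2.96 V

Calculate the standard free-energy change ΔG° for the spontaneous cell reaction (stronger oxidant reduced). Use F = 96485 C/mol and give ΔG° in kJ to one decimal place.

-2142.0 kJ

MnO₄⁻/Mn²⁺ (E° = +1.48 V) is the cathode; K⁺/K (E° = -2.96 V) is the anode, so E°cell = +4.44 V.
Balancing electrons gives n = 5 (lcm of 5 and 1).
ΔG° = −nFE° = −(5)(96485)(+4.44) = -2,141,967 J = -2142.0 kJ.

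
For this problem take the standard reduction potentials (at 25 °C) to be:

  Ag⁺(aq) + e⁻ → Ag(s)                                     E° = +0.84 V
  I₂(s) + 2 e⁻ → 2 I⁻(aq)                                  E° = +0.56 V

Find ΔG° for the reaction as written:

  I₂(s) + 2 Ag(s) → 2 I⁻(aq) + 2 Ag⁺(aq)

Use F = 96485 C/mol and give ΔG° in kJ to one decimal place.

As written, I₂/I⁻ is reduced (cathode) and Ag⁺/Ag is oxidised (anode), so E°cell = (+0.56) − (+0.84) = -0.28 V.
Balancing electrons gives n = 2.
ΔG° = −nFE° = −(2)(96485)(-0.28) = 54,032 J = +54.0 kJ.

+54.0 kJ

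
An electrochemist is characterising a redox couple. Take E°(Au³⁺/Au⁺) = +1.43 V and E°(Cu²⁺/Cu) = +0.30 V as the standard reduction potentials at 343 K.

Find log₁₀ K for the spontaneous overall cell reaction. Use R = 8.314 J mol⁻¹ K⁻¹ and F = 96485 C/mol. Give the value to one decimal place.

Cathode: Au³⁺/Au⁺; anode: Cu²⁺/Cu. E°cell = (+1.43) − (+0.30) = +1.13 V, with n = 2.
ΔG° = −nFE° = −RT ln K, so ln K = nFE°/(RT) = (2)(96485)(+1.13) / ((8.314)(343)) = 76.465.
log₁₀ K = 76.465 / ln 10 = 33.2.

33.2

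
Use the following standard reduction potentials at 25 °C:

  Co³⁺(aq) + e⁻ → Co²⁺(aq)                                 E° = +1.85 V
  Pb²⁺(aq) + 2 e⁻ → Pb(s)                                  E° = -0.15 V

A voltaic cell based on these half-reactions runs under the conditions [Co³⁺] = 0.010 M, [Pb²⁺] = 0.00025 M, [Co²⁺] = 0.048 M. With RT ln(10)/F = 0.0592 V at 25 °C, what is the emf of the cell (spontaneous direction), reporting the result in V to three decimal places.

Co³⁺/Co²⁺ is the cathode (higher E°), Pb²⁺/Pb the anode: E°cell = +1.85 − (-0.15) = +2.00 V, n = 2.
Overall: 2 Co³⁺(aq) + Pb(s) → 2 Co²⁺(aq) + Pb²⁺(aq)
Q = [Co²⁺]^2·[Pb²⁺] / ([Co³⁺]^2); log Q = -2.240.
E = E° − (0.0592/n) log Q = +2.00 − (0.0592/2)(-2.240) = +2.066 V.

+2.066 V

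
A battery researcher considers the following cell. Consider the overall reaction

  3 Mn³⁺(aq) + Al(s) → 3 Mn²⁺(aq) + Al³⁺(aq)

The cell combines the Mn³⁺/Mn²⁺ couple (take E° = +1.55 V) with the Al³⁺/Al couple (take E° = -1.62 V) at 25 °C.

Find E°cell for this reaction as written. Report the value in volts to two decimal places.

The Mn³⁺/Mn²⁺ couple has the higher reduction potential, so it is the cathode; Al³⁺/Al is oxidised at the anode.
E°cell = E°(cathode) − E°(anode) = (+1.55) − (-1.62) = +3.17 V.

+3.17 V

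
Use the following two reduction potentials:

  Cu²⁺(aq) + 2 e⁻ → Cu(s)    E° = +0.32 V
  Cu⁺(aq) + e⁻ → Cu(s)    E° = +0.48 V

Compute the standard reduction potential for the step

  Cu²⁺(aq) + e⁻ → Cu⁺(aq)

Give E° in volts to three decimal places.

Sequential free energies add, so n₃E°₃ = n₁E°₁ + n₂E°₂.
With n₃ = 2, and the known step contributing 1×(+0.48) V, the unknown satisfies 1·E° = 2×(+0.32) − 1×(+0.48) = +0.160.
E° = +0.160 / 1 = +0.160 V.

+0.160 V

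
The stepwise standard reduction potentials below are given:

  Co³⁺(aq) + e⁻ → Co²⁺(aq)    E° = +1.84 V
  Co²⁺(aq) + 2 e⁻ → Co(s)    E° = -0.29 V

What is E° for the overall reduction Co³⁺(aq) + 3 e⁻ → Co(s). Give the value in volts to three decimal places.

+0.420 V

Since ΔG° = −nFE° is additive over sequential reductions, n₃E°₃ = n₁E°₁ + n₂E°₂.
E°₃ = (1×+1.84 + 2×-0.29) / 3 = (+1.260) / 3 = +0.420 V.
E° values themselves are not directly additive — weighting by electron count is essential.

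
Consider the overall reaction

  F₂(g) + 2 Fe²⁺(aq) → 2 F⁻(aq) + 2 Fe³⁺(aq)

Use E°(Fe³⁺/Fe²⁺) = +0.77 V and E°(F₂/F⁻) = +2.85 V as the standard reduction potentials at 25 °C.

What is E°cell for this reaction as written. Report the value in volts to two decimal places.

+2.08 V

The F₂/F⁻ couple has the higher reduction potential, so it is the cathode; Fe³⁺/Fe²⁺ is oxidised at the anode.
E°cell = E°(cathode) − E°(anode) = (+2.85) − (+0.77) = +2.08 V.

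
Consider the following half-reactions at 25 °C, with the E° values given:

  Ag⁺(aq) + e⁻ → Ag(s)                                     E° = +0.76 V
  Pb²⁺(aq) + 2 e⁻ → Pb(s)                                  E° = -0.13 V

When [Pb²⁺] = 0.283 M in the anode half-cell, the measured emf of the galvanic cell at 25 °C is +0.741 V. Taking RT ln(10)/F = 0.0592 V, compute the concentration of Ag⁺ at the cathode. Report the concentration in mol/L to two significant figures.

0.0016 M

Ag⁺/Ag is the cathode, Pb²⁺/Pb the anode: E°cell = +0.89 V, n = 2.
Overall reaction: 2 Ag⁺(aq) + Pb(s) → 2 Ag(s) + Pb²⁺(aq); Q = [Pb²⁺]^1/[Ag⁺]^2.
From E = E° − (0.0592/n) log Q: log Q = (E° − E)·n/0.0592 = (+0.89 − (+0.741))·2/0.0592 = 5.0338.
So 2·log[Ag⁺] = 1·log(0.283) − log Q = -0.5482 − (5.0338) = -5.5820; log[Ag⁺] = -5.5820 / 2 = -2.7910; [Ag⁺] = 10^(-2.7910) ≈ 0.0016 M.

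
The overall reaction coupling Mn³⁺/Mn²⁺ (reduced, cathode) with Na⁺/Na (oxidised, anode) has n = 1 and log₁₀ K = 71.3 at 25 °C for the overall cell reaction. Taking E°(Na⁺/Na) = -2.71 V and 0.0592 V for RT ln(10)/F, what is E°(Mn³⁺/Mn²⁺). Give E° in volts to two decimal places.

+1.51 V

E°cell = (0.0592/n)·log K = (0.0592/1)(71.3) = +4.221 V.
Since Mn³⁺/Mn²⁺ is the cathode and Na⁺/Na the anode, E°cell = E°(Mn³⁺/Mn²⁺) − E°(Na⁺/Na).
So E°(Mn³⁺/Mn²⁺) = E°cell + E°(Na⁺/Na) = +4.221 + (-2.71) = +1.51 V.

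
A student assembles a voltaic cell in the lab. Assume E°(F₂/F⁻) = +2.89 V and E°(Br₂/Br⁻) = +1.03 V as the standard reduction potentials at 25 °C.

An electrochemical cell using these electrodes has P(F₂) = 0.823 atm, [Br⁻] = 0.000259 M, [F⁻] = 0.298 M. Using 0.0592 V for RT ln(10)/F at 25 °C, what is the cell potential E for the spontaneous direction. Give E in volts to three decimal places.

F₂/F⁻ is the cathode (higher E°), Br₂/Br⁻ the anode: E°cell = +2.89 − (+1.03) = +1.86 V, n = 2.
Overall: F₂(g) + 2 Br⁻(aq) → 2 F⁻(aq) + Br₂(l)
Q = [F⁻]^2 / (P(F₂)·[Br⁻]^2); log Q = 6.206.
E = E° − (0.0592/n) log Q = +1.86 − (0.0592/2)(6.206) = +1.676 V.

+1.676 V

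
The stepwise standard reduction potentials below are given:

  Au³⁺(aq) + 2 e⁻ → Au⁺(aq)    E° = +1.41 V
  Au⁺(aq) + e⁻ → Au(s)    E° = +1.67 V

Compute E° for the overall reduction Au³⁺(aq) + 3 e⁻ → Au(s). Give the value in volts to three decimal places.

+1.497 V

Since ΔG° = −nFE° is additive over sequential reductions, n₃E°₃ = n₁E°₁ + n₂E°₂.
E°₃ = (2×+1.41 + 1×+1.67) / 3 = (+4.490) / 3 = +1.497 V.
Simply averaging or adding the two E° values would be wrong; the electron-weighted sum is required.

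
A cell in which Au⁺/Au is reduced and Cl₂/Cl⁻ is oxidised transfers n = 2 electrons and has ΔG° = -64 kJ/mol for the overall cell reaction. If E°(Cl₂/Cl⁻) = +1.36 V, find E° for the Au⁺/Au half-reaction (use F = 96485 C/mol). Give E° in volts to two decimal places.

E°cell = −ΔG°/(nF) = −(-64×10³)/((2)(96485)) = +0.332 V.
Since Au⁺/Au is the cathode and Cl₂/Cl⁻ the anode, E°cell = E°(Au⁺/Au) − E°(Cl₂/Cl⁻).
So E°(Au⁺/Au) = E°cell + E°(Cl₂/Cl⁻) = +0.332 + (+1.36) = +1.69 V.

+1.69 V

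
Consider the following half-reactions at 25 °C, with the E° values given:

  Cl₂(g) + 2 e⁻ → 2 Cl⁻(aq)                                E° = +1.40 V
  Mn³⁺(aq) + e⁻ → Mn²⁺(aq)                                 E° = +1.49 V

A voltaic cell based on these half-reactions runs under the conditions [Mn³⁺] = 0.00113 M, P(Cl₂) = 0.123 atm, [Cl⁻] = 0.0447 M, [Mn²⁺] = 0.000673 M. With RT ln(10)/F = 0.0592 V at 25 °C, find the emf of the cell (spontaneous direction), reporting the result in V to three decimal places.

+0.050 V

Mn³⁺/Mn²⁺ is the cathode (higher E°), Cl₂/Cl⁻ the anode: E°cell = +1.49 − (+1.40) = +0.09 V, n = 2.
Overall: 2 Mn³⁺(aq) + 2 Cl⁻(aq) → 2 Mn²⁺(aq) + Cl₂(g)
Q = [Mn²⁺]^2·P(Cl₂) / ([Mn³⁺]^2·[Cl⁻]^2); log Q = 1.339.
E = E° − (0.0592/n) log Q = +0.09 − (0.0592/2)(1.339) = +0.050 V.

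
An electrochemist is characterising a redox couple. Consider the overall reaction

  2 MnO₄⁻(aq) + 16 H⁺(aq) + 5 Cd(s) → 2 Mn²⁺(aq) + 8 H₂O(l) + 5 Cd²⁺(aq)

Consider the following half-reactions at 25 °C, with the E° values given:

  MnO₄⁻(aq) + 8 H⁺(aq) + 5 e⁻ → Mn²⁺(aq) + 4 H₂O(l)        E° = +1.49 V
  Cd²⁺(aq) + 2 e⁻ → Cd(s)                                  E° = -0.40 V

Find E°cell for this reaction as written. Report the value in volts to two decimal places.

+1.89 V

The MnO₄⁻/Mn²⁺ couple has the higher reduction potential, so it is the cathode; Cd²⁺/Cd is oxidised at the anode.
E°cell = E°(cathode) − E°(anode) = (+1.49) − (-0.40) = +1.89 V.
Since E°cell > 0, the reaction is spontaneous under standard conditions.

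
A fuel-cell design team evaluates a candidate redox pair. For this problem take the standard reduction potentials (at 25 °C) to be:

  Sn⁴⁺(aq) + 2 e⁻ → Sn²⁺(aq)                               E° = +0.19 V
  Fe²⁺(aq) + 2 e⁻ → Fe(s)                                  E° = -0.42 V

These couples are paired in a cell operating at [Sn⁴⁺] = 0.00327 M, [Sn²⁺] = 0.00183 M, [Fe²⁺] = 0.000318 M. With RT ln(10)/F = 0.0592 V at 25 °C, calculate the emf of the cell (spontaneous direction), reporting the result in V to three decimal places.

Sn⁴⁺/Sn²⁺ is the cathode (higher E°), Fe²⁺/Fe the anode: E°cell = +0.19 − (-0.42) = +0.61 V, n = 2.
Overall: Sn⁴⁺(aq) + Fe(s) → Sn²⁺(aq) + Fe²⁺(aq)
Q = [Sn²⁺]·[Fe²⁺] / ([Sn⁴⁺]); log Q = -3.750.
E = E° − (0.0592/n) log Q = +0.61 − (0.0592/2)(-3.750) = +0.721 V.

+0.721 V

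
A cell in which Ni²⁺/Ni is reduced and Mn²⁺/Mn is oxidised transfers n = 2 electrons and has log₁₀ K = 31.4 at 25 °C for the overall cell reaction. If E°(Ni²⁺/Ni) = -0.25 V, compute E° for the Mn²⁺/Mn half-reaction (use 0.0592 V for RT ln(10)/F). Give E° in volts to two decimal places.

-1.18 V

E°cell = (0.0592/n)·log K = (0.0592/2)(31.4) = +0.929 V.
Since Ni²⁺/Ni is the cathode and Mn²⁺/Mn the anode, E°cell = E°(Ni²⁺/Ni) − E°(Mn²⁺/Mn).
So E°(Mn²⁺/Mn) = E°(Ni²⁺/Ni) − E°cell = (-0.25) − (+0.929) = -1.18 V.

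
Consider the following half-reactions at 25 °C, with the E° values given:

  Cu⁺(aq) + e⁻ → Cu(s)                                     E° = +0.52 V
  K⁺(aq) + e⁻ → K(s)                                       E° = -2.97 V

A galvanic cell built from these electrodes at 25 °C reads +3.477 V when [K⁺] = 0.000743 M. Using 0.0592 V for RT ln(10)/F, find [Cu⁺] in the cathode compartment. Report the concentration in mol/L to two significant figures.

Cu⁺/Cu is the cathode, K⁺/K the anode: E°cell = +3.49 V, n = 1.
Overall reaction: Cu⁺(aq) + K(s) → Cu(s) + K⁺(aq); Q = [K⁺]^1/[Cu⁺]^1.
From E = E° − (0.0592/n) log Q: log Q = (E° − E)·n/0.0592 = (+3.49 − (+3.477))·1/0.0592 = 0.2196.
So 1·log[Cu⁺] = 1·log(0.000743) − log Q = -3.1290 − (0.2196) = -3.3486; [Cu⁺] = 10^(-3.3486) ≈ 0.00045 M.

0.00045 M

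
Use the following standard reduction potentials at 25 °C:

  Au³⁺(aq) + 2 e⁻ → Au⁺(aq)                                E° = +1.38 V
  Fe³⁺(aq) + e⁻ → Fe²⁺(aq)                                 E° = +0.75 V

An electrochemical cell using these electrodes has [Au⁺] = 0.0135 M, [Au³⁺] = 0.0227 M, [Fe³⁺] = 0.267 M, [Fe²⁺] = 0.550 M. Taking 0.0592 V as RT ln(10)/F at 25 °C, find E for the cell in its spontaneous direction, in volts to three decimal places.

+0.655 V

Au³⁺/Au⁺ is the cathode (higher E°), Fe³⁺/Fe²⁺ the anode: E°cell = +1.38 − (+0.75) = +0.63 V, n = 2.
Overall: Au³⁺(aq) + 2 Fe²⁺(aq) → Au⁺(aq) + 2 Fe³⁺(aq)
Q = [Au⁺]·[Fe³⁺]^2 / ([Au³⁺]·[Fe²⁺]^2); log Q = -0.853.
E = E° − (0.0592/n) log Q = +0.63 − (0.0592/2)(-0.853) = +0.655 V.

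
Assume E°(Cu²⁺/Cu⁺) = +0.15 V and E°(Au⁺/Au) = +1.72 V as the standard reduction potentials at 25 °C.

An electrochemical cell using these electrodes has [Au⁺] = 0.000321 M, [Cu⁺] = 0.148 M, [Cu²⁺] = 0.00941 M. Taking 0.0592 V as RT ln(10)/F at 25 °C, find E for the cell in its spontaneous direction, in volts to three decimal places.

+1.434 V

Au⁺/Au is the cathode (higher E°), Cu²⁺/Cu⁺ the anode: E°cell = +1.72 − (+0.15) = +1.57 V, n = 1.
Overall: Au⁺(aq) + Cu⁺(aq) → Au(s) + Cu²⁺(aq)
Q = [Cu²⁺] / ([Au⁺]·[Cu⁺]); log Q = 2.297.
E = E° − (0.0592/n) log Q = +1.57 − (0.0592/1)(2.297) = +1.434 V.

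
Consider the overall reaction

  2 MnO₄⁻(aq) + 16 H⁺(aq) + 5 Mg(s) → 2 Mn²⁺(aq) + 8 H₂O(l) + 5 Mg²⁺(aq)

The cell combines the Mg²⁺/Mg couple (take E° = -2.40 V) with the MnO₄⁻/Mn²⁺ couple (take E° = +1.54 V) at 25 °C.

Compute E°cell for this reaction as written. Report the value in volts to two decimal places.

+3.94 V

The MnO₄⁻/Mn²⁺ couple has the higher reduction potential, so it is the cathode; Mg²⁺/Mg is oxidised at the anode.
E°cell = E°(cathode) − E°(anode) = (+1.54) − (-2.40) = +3.94 V.
Since E°cell > 0, the reaction is spontaneous under standard conditions.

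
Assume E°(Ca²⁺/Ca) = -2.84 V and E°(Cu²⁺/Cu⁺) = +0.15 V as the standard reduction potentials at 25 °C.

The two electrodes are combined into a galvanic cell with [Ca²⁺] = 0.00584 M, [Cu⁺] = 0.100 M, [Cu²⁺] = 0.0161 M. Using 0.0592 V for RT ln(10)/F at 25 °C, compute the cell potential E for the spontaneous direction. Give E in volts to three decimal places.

Cu²⁺/Cu⁺ is the cathode (higher E°), Ca²⁺/Ca the anode: E°cell = +0.15 − (-2.84) = +2.99 V, n = 2.
Overall: 2 Cu²⁺(aq) + Ca(s) → 2 Cu⁺(aq) + Ca²⁺(aq)
Q = [Cu⁺]^2·[Ca²⁺] / ([Cu²⁺]^2); log Q = -0.647.
E = E° − (0.0592/n) log Q = +2.99 − (0.0592/2)(-0.647) = +3.009 V.

+3.009 V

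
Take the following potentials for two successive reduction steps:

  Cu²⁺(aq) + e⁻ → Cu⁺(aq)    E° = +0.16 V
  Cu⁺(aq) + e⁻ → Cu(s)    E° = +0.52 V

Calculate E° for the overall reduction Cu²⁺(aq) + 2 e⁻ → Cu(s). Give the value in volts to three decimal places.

+0.340 V

Since ΔG° = −nFE° is additive over sequential reductions, n₃E°₃ = n₁E°₁ + n₂E°₂.
E°₃ = (1×+0.16 + 1×+0.52) / 2 = (+0.680) / 2 = +0.340 V.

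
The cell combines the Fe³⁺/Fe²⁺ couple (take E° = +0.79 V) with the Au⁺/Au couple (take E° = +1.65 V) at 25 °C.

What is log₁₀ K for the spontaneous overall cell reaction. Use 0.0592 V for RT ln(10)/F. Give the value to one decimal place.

14.5

Cathode: Au⁺/Au; anode: Fe³⁺/Fe²⁺. E°cell = +0.86 V, n = 1.
log K = nE°cell / 0.0592 = (1)(+0.86) / 0.0592 = 14.5.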